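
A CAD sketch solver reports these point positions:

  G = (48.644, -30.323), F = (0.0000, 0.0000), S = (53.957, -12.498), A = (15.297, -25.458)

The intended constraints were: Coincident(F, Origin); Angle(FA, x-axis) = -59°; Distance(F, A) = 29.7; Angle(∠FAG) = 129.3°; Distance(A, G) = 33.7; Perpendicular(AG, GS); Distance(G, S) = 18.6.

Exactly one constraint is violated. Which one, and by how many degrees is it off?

Perpendicular(AG, GS) — off by 8.30°.

F = (0.00, 0.00) ✓; FA at -59.00° ✓; |FA| = 29.70 ✓; ∠FAG = 129.3° ✓; |AG| = 33.70 ✓; ∠(AG, GS) = 81.70° ✗; |GS| = 18.60 ✓.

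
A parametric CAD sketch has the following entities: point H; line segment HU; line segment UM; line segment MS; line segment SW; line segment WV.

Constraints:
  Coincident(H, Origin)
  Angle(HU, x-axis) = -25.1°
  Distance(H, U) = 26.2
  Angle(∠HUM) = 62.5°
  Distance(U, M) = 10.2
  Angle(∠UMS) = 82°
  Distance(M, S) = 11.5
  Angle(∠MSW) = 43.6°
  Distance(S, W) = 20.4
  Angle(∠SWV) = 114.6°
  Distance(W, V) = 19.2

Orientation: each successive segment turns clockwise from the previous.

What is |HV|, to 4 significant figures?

45.48

H is at the origin; HU runs at -25.1° with length 26.2, so U = (23.73, -11.11). ∠HUM = 62.5° gives UM at -142.6° from the x-axis; with |UM| = 10.2, M = (15.62, -17.31). ∠UMS = 82.0° gives MS at 119.4° from the x-axis; with |MS| = 11.5, S = (9.977, -7.290). ∠MSW = 43.6° gives SW at -17.00° from the x-axis; with |SW| = 20.4, W = (29.49, -13.25). ∠SWV = 114.6° gives WV at -82.40° from the x-axis; with |WV| = 19.2, V = (32.03, -32.29). Then |HV| = |V − H| = 45.48.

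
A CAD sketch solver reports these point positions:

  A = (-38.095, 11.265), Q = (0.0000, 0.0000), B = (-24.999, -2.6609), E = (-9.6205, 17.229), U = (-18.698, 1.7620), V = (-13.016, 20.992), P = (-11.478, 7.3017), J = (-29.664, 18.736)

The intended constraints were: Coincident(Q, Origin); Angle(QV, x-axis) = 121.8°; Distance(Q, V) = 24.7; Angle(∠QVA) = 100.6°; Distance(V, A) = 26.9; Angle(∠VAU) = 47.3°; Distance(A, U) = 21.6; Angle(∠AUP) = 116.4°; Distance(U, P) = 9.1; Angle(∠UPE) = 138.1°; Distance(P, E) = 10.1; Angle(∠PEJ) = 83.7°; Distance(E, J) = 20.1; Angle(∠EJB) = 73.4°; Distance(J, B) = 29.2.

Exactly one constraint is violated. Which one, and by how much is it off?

Distance(J, B) = 29.2 — off by 7.30.

Q = (0.00, 0.00) ✓; QV at 121.8° ✓; |QV| = 24.70 ✓; ∠QVA = 100.6° ✓; |VA| = 26.90 ✓; ∠VAU = 47.30° ✓; |AU| = 21.60 ✓; ∠AUP = 116.4° ✓; |UP| = 9.100 ✓; ∠UPE = 138.1° ✓; |PE| = 10.10 ✓; ∠PEJ = 83.70° ✓; |EJ| = 20.10 ✓; ∠EJB = 73.40° ✓; |JB| = 21.90 ✗.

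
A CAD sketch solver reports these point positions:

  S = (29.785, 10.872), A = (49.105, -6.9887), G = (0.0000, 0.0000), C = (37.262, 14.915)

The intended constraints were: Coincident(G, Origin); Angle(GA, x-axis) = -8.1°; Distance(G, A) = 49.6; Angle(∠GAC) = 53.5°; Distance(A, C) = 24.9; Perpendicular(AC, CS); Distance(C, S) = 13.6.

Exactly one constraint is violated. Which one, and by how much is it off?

Distance(C, S) = 13.6 — off by 5.10.

G = (0.00, 0.00) ✓; GA at -8.100° ✓; |GA| = 49.60 ✓; ∠GAC = 53.50° ✓; |AC| = 24.90 ✓; ∠(AC, CS) = 90.00° ✓; |CS| = 8.500 ✗.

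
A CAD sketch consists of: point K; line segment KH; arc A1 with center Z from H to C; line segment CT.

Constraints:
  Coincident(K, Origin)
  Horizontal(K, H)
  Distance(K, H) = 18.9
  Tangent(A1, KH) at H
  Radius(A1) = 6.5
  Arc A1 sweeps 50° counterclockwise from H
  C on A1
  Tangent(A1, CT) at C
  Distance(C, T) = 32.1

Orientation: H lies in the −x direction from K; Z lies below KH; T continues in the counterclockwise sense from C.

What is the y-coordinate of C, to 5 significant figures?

-2.3219

K is at the origin; K and H share the same y with |KH| = 18.9 and H on the −x side, so H = (-18.900, 0.0000). The tangent condition forces ZH to be normal to KH, so Z = H + (0, -6.5) = (-18.900, -6.5000). On A1, H sits at bearing 90° from Z; a 50° counterclockwise sweep puts C at bearing 140°, so C = Z + 6.5·(cos 140°, sin 140°) = (-23.879, -2.3219). So C.y = -2.3219.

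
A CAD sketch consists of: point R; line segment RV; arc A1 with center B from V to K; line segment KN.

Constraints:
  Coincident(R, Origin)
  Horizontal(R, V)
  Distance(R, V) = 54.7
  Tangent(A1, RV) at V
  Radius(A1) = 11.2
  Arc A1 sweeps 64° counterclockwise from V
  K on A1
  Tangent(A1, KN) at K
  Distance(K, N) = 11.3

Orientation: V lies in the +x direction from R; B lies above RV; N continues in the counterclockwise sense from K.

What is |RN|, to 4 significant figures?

71.63

R is at the origin; RV is horizontal with |RV| = 54.7 and V on the +x side, so V = (54.70, 0.000). Tangency of A1 to RV means the radius BV is perpendicular to RV, so B = V + (0, 11.2) = (54.70, 11.20). On A1, V sits at bearing -90° from B; a 64° counterclockwise sweep puts K at bearing -26°, so K = B + 11.2·(cos -26°, sin -26°) = (64.77, 6.290). Since A1 is tangent to KN there, BK ⟂ KN, so KN runs along (−sin -26°, cos -26°); with |KN| = 11.3, N = (69.72, 16.45). Then |RN| = |N − R| = 71.63.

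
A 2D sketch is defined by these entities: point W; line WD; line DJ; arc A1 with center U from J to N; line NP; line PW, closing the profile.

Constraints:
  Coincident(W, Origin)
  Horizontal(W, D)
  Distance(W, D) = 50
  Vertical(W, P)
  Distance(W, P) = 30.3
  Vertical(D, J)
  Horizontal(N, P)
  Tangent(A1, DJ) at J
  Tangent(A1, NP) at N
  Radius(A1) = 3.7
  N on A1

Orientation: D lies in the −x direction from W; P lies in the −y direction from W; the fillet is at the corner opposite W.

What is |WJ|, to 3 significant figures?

56.6

The virtual corner opposite W is at (-50.0, -30.3). The tangent condition forces UJ to be normal to DJ and A1 meets NP tangentially, so UN is at right angles to NP, with radius 3.7, so the center U sits 3.7 in from both sides at U = (-46.3, -26.6). That places the tangent points at J = (-50.0, -26.6) on DJ and N = (-46.3, -30.3) on NP. Then |WJ| = |J − W| = 56.6.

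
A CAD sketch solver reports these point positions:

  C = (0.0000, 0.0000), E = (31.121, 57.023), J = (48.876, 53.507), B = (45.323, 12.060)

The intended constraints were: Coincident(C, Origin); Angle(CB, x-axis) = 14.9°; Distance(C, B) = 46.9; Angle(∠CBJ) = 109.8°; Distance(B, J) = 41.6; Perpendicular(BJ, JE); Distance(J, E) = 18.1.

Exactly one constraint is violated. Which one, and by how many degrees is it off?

Perpendicular(BJ, JE) — off by 6.30°.

C = (0.00, 0.00) ✓; CB at 14.90° ✓; |CB| = 46.90 ✓; ∠CBJ = 109.8° ✓; |BJ| = 41.60 ✓; ∠(BJ, JE) = 83.70° ✗; |JE| = 18.10 ✓.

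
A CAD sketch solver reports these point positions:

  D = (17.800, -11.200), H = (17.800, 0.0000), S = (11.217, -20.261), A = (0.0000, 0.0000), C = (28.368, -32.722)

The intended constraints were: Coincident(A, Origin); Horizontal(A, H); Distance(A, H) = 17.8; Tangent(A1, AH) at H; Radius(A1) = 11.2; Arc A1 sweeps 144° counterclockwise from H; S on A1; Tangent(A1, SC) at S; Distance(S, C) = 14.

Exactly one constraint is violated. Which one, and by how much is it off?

Distance(S, C) = 14 — off by 7.20.

A = (0.00, 0.00) ✓; A.y = 0.00, H.y = 0.00 ✓; |AH| = 17.80 ✓; ∠(DH, HA) = 90.00° ✓; |DH| = 11.20 ✓; bearing(D→S) − bearing(D→H) = 144.0° ✓; |DS| = 11.20 ✓; ∠(DS, SC) = 90.00° ✓; |SC| = 21.20 ✗.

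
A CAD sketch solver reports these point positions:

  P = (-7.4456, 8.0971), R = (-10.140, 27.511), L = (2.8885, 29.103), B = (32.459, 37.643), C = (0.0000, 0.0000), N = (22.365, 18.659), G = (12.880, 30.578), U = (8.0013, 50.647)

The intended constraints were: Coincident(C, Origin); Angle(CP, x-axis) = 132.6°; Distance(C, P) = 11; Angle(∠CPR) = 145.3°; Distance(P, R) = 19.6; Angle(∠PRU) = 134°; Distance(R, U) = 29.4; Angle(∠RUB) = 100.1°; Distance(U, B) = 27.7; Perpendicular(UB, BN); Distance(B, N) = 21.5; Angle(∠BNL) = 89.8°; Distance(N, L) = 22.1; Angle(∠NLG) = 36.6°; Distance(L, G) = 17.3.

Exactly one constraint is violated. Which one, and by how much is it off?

Distance(L, G) = 17.3 — off by 7.20.

C = (0.00, 0.00) ✓; CP at 132.6° ✓; |CP| = 11.00 ✓; ∠CPR = 145.3° ✓; |PR| = 19.60 ✓; ∠PRU = 134.0° ✓; |RU| = 29.40 ✓; ∠RUB = 100.1° ✓; |UB| = 27.70 ✓; ∠(UB, BN) = 90.00° ✓; |BN| = 21.50 ✓; ∠BNL = 89.80° ✓; |NL| = 22.10 ✓; ∠NLG = 36.60° ✓; |LG| = 10.10 ✗.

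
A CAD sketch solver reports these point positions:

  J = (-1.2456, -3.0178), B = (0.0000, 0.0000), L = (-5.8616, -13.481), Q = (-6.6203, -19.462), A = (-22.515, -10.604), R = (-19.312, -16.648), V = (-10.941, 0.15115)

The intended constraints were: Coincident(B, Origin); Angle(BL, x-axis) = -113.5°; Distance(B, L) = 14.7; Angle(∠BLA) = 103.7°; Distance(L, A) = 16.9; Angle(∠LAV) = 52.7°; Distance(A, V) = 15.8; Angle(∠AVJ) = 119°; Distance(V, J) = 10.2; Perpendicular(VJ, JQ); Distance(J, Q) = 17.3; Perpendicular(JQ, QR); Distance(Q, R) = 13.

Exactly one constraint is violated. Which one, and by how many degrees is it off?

Perpendicular(JQ, QR) — off by 5.60°.

B = (0.00, 0.00) ✓; BL at -113.5° ✓; |BL| = 14.70 ✓; ∠BLA = 103.7° ✓; |LA| = 16.90 ✓; ∠LAV = 52.70° ✓; |AV| = 15.80 ✓; ∠AVJ = 119.0° ✓; |VJ| = 10.20 ✓; ∠(VJ, JQ) = 90.00° ✓; |JQ| = 17.30 ✓; ∠(JQ, QR) = 84.40° ✗; |QR| = 13.00 ✓.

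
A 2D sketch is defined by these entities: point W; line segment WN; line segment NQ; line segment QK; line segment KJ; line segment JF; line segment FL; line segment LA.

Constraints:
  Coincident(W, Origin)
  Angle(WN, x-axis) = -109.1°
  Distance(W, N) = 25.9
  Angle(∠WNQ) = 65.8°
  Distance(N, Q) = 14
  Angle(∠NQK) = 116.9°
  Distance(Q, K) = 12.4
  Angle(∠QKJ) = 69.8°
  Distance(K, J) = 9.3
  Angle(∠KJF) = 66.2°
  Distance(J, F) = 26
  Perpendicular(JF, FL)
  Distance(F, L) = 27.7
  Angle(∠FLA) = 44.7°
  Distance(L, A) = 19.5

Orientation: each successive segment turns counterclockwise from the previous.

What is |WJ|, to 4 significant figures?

11.48

W is at the origin; WN runs at -109.1° with length 25.9, so N = (-8.475, -24.47). ∠WNQ = 65.8° gives NQ at 5.100° from the x-axis; with |NQ| = 14.0, Q = (5.470, -23.23). ∠NQK = 116.9° gives QK at 68.20° from the x-axis; with |QK| = 12.4, K = (10.07, -11.72). ∠QKJ = 69.8° gives KJ at 178.4° from the x-axis; with |KJ| = 9.3, J = (0.7782, -11.46). Then |WJ| = |J − W| = 11.48.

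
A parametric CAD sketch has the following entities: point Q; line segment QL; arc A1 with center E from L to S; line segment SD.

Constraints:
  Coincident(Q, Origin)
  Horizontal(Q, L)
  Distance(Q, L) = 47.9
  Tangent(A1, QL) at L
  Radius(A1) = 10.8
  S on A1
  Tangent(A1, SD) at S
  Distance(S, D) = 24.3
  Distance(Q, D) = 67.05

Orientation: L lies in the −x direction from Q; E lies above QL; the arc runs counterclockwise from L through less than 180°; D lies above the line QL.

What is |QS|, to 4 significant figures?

43.95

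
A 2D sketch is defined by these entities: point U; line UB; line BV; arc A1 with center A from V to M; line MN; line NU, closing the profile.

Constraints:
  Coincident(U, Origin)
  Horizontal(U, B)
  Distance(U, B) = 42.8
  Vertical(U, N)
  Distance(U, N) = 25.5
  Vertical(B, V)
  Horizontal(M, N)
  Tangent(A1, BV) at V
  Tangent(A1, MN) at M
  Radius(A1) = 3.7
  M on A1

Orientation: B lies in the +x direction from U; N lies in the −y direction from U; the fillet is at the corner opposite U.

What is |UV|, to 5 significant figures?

48.032

The virtual corner opposite U is at (42.800, -25.500). A1 meets BV tangentially, so AV is at right angles to BV and since A1 is tangent to MN there, AM ⟂ MN, with radius 3.7, so the center A sits 3.7 in from both sides at A = (39.100, -21.800). That places the tangent points at V = (42.800, -21.800) on BV and M = (39.100, -25.500) on MN. Then |UV| = |V − U| = 48.032.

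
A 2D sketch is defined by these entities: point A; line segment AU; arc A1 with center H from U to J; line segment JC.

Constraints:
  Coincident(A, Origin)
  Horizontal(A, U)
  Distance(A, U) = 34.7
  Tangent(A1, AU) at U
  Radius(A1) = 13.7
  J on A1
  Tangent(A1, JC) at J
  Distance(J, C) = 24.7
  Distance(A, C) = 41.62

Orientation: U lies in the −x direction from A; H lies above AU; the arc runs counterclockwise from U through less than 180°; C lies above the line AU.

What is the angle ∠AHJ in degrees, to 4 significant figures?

16.48°

A is at the origin; A and U share the same y with |AU| = 34.7 and U on the −x side, so U = (-34.70, 0.000). The tangent condition forces HU to be normal to AU, so H = U + (0, 13.7) = (-34.70, 13.70). Since HJ ⟂ JC (tangency), |HC| = √(13.7² + 24.7²) = 28.24 regardless of where J sits on A1. So C lies on both circle(A, 41.62) and circle(H, 28.24); the above-AU intersection is C = (-18.87, 37.09). J is the foot of the tangent from C: J = (-21.05, 12.49).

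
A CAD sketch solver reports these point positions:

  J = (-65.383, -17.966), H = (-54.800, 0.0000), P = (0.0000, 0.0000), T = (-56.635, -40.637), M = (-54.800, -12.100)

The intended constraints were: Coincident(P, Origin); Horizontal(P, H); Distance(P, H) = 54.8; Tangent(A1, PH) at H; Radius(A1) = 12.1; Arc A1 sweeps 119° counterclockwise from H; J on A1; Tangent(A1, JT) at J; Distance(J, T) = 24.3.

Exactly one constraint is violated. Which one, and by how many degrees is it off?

Tangent(A1, JT) at J — off by 7.90°.

P = (0.00, 0.00) ✓; P.y = 0.00, H.y = 0.00 ✓; |PH| = 54.80 ✓; ∠(MH, HP) = 90.00° ✓; |MH| = 12.10 ✓; bearing(M→J) − bearing(M→H) = 119.0° ✓; |MJ| = 12.10 ✓; ∠(MJ, JT) = 97.90° ✗; |JT| = 24.30 ✓.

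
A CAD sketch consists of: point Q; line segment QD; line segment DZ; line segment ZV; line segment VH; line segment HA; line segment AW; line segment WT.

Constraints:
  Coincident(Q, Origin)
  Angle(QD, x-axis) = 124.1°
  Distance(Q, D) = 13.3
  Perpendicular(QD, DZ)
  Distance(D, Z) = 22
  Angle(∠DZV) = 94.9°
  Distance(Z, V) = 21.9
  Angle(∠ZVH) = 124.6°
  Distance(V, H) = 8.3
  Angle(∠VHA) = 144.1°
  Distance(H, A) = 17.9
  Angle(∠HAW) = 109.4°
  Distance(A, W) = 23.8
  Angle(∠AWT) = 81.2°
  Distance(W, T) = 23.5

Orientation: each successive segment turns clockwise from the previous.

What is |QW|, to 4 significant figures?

11.95

Q is at the origin; QD runs at 124.1° with length 13.3, so D = (-7.456, 11.01). The perpendicularity gives DZ at right angles to QD, so DZ runs at 34.10°; with |DZ| = 22.0, Z = (10.76, 23.35). ∠DZV = 94.9° gives ZV at -51.00° from the x-axis; with |ZV| = 21.9, V = (24.54, 6.328). ∠ZVH = 124.6° gives VH at -106.4° from the x-axis; with |VH| = 8.3, H = (22.20, -1.635). ∠VHA = 144.1° gives HA at -142.3° from the x-axis; with |HA| = 17.9, A = (8.037, -12.58). ∠HAW = 109.4° gives AW at 147.1° from the x-axis; with |AW| = 23.8, W = (-11.95, 0.3467). Then |QW| = |W − Q| = 11.95.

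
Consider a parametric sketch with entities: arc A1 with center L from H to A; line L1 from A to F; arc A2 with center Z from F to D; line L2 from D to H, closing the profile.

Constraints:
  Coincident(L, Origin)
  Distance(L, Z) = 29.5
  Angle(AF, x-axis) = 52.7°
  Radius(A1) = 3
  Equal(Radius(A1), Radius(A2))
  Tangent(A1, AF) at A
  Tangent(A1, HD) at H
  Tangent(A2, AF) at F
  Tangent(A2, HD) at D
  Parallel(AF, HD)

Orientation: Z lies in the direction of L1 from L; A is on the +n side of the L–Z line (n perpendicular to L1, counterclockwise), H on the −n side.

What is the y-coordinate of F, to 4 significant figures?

25.28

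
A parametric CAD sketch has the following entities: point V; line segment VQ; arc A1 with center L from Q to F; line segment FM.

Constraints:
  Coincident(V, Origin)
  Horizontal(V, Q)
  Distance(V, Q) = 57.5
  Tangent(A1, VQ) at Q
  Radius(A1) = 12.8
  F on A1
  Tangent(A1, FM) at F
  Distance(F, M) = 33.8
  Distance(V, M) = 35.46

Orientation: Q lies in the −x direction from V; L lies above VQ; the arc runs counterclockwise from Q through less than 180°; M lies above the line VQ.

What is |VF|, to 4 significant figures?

48.97

Checks: |LF| = 12.80 ✓; ∠(LF, FM) = 90.00° ✓; |FM| = 33.80 ✓; |VM| = 35.46 ✓.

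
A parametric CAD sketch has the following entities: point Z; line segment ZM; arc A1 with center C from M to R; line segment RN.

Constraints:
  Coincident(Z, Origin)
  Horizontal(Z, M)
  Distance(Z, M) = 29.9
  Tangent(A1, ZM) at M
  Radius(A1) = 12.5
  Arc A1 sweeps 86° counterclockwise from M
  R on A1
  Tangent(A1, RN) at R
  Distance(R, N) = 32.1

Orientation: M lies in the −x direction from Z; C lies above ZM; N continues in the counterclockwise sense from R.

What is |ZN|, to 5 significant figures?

46.218

Z is at the origin; ZM is horizontal with |ZM| = 29.9 and M on the −x side, so M = (-29.900, 0.0000). Since A1 is tangent to ZM there, CM ⟂ ZM, so C = M + (0, 12.5) = (-29.900, 12.500). On A1, M sits at bearing -90° from C; an 86° counterclockwise sweep puts R at bearing -4°, so R = C + 12.5·(cos -4°, sin -4°) = (-17.430, 11.628). Tangency of A1 to RN means the radius CR is perpendicular to RN, so RN runs along (−sin -4°, cos -4°); with |RN| = 32.1, N = (-15.191, 43.650). Then |ZN| = |N − Z| = 46.218.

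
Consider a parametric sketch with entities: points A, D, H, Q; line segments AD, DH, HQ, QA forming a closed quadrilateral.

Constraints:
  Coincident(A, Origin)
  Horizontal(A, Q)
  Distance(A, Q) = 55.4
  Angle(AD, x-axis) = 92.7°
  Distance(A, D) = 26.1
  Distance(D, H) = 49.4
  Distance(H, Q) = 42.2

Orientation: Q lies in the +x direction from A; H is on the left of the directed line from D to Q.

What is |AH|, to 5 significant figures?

61.559

A is at the origin; AQ is horizontal with |AQ| = 55.4 and Q in +x, so Q = (55.4, 0). AD runs at 92.7° with |AD| = 26.1, so D = (-1.2295, 26.071). H is determined by |DH| = 49.4 and |HQ| = 42.2 together: it lies at the intersection of circle(D, 49.4) and circle(Q, 42.2). With |DQ| = 62.343, the foot of the radical line on DQ is 36.461 from D and the perpendicular offset is √(49.4² − 36.461²) = 33.331. Taking the left-of-DQ solution: H = (45.829, 41.100).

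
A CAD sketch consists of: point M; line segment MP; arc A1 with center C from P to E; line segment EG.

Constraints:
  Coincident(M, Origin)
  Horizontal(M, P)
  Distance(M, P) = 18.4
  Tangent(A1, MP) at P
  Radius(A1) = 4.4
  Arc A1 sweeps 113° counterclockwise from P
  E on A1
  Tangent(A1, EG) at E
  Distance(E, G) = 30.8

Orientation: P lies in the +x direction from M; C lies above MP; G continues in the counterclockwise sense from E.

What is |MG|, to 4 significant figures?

36.01

On A1, P sits at bearing -90° from C; a 113° counterclockwise sweep puts E at bearing 23°, so E = C + 4.4·(cos 23°, sin 23°) = (22.45, 6.119). Tangency of A1 to EG means the radius CE is perpendicular to EG, so EG runs along (−sin 23°, cos 23°); with |EG| = 30.8, G = (10.42, 34.47). Then |MG| = |G − M| = 36.01.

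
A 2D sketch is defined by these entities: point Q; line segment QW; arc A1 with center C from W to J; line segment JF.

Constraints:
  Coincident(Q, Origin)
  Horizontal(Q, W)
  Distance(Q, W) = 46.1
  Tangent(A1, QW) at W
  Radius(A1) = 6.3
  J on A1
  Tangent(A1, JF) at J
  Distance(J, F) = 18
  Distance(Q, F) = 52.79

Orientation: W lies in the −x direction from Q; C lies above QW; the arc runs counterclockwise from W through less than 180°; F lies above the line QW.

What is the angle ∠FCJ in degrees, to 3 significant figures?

70.7°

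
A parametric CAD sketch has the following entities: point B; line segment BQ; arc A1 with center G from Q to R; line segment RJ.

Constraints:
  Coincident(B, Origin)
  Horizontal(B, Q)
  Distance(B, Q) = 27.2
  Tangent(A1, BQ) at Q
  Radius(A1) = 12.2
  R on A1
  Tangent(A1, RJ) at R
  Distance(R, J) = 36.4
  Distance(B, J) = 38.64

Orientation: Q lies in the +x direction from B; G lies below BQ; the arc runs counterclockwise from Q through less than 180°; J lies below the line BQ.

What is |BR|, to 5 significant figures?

17.656

B is at the origin; B and Q share the same y with |BQ| = 27.2 and Q on the +x side, so Q = (27.200, 0.0000). Tangency of A1 to BQ means the radius GQ is perpendicular to BQ, so G = Q + (0, -12.2) = (27.200, -12.200). Since GR ⟂ RJ (tangency), |GJ| = √(12.2² + 36.4²) = 38.390 regardless of where R sits on A1. So J lies on both circle(B, 38.64) and circle(G, 38.390); the below-BQ intersection is J = (-0.63892, -38.635). R is the foot of the tangent from J: R = (16.423, -6.4813).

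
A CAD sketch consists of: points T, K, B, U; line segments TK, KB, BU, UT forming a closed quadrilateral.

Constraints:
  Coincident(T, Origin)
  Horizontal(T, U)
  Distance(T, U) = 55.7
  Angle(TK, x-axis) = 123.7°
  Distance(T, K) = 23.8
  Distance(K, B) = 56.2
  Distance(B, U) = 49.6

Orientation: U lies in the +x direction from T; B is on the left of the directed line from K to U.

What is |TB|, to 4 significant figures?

58.63

T is at the origin; TU is horizontal with |TU| = 55.7 and U in +x, so U = (55.7, 0). TK runs at 123.7° with |TK| = 23.8, so K = (-13.21, 19.80). B is determined by |KB| = 56.2 and |BU| = 49.6 together: it lies at the intersection of circle(K, 56.2) and circle(U, 49.6). With |KU| = 71.69, the foot of the radical line on KU is 40.72 from K and the perpendicular offset is √(56.2² − 40.72²) = 38.74. Taking the left-of-KU solution: B = (36.63, 45.79).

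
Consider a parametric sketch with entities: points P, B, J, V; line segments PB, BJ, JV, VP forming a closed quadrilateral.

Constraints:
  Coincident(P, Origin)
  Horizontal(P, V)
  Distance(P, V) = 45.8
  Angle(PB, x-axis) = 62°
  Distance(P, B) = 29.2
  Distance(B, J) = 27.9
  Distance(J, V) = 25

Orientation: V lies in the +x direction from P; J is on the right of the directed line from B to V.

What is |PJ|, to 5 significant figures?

20.863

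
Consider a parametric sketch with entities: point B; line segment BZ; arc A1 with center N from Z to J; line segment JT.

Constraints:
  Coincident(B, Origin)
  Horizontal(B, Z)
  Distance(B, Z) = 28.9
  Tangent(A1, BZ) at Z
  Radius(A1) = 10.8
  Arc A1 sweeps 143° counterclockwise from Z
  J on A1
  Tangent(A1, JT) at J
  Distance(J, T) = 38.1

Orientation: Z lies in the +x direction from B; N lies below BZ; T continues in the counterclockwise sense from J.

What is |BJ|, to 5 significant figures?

29.650

B is at the origin; B and Z share the same y with |BZ| = 28.9 and Z on the +x side, so Z = (28.900, 0.0000). Since A1 is tangent to BZ there, NZ ⟂ BZ, so N = Z + (0, -10.8) = (28.900, -10.800). On A1, Z sits at bearing 90° from N; a 143° counterclockwise sweep puts J at bearing 233°, so J = N + 10.8·(cos 233°, sin 233°) = (22.400, -19.425). Then |BJ| = |J − B| = 29.650.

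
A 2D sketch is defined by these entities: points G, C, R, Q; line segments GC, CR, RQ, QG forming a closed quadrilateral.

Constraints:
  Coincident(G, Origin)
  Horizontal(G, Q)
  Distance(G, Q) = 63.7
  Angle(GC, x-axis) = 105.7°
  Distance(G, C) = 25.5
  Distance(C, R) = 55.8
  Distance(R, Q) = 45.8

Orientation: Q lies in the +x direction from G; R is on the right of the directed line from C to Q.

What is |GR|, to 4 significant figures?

32.39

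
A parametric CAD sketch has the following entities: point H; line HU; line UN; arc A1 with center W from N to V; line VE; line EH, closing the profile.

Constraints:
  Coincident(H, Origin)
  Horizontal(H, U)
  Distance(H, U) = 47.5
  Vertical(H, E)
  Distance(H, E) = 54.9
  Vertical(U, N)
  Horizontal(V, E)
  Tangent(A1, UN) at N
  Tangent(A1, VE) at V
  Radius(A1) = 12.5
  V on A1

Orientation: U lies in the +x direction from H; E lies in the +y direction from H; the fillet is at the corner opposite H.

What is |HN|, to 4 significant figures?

63.67

The virtual corner opposite H is at (47.50, 54.90). Since A1 is tangent to UN there, WN ⟂ UN and tangency of A1 to VE means the radius WV is perpendicular to VE, with radius 12.5, so the center W sits 12.5 in from both sides at W = (35.00, 42.40). That places the tangent points at N = (47.50, 42.40) on UN and V = (35.00, 54.90) on VE. Then |HN| = |N − H| = 63.67.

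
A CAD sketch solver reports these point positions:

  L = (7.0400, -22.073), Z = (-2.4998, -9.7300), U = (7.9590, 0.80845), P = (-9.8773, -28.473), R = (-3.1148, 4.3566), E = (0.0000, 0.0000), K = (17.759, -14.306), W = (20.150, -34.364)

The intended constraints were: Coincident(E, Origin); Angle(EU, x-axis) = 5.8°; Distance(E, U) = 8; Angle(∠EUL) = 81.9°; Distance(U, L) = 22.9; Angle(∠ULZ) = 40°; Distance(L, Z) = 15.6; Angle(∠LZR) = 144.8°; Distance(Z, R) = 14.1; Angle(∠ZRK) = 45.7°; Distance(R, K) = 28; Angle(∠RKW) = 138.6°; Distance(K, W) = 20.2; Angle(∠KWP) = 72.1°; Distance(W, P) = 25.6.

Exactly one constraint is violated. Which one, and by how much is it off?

Distance(W, P) = 25.6 — off by 5.00.

E = (0.00, 0.00) ✓; EU at 5.800° ✓; |EU| = 8.000 ✓; ∠EUL = 81.90° ✓; |UL| = 22.90 ✓; ∠ULZ = 40.00° ✓; |LZ| = 15.60 ✓; ∠LZR = 144.8° ✓; |ZR| = 14.10 ✓; ∠ZRK = 45.70° ✓; |RK| = 28.00 ✓; ∠RKW = 138.6° ✓; |KW| = 20.20 ✓; ∠KWP = 72.10° ✓; |WP| = 30.60 ✗.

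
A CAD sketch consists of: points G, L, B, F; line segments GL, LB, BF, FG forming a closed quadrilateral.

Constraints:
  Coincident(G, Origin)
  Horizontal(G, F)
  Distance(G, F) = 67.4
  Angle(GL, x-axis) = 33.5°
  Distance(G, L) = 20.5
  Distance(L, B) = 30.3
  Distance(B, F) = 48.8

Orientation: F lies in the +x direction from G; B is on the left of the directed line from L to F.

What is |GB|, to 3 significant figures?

50.0

G is at the origin; GF is horizontal with |GF| = 67.4 and F in +x, so F = (67.4, 0). GL runs at 33.5° with |GL| = 20.5, so L = (17.1, 11.3). B is determined by |LB| = 30.3 and |BF| = 48.8 together: it lies at the intersection of circle(L, 30.3) and circle(F, 48.8). With |LF| = 51.6, the foot of the radical line on LF is 11.6 from L and the perpendicular offset is √(30.3² − 11.6²) = 28.0. Taking the left-of-LF solution: B = (34.5, 36.1).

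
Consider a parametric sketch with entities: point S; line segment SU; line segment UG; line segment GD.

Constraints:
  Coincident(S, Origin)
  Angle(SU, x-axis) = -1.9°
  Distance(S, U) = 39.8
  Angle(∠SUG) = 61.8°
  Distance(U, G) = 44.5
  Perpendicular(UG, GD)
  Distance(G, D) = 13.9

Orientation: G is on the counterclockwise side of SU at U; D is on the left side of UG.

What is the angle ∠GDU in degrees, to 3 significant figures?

72.7°

S is at the origin; SU runs at -1.9° with length 39.8, so U = 39.8·(cos -1.9°, sin -1.9°) = (39.8, -1.32). ∠SUG = 61.8°, so UG runs at -1.9° + (180° − 61.8°) = 116° from the x-axis; with |UG| = 44.5, G = U + 44.5·(cos 116°, sin 116°) = (20.1, 38.6). UG ⟂ GD; with |GD| = 13.9 on the left of UG, D = G + 13.9·(-0.896, -0.443) = (7.60, 32.4). Then cos ∠GDU = DG·DU / (|DG||DU|), giving 72.7°.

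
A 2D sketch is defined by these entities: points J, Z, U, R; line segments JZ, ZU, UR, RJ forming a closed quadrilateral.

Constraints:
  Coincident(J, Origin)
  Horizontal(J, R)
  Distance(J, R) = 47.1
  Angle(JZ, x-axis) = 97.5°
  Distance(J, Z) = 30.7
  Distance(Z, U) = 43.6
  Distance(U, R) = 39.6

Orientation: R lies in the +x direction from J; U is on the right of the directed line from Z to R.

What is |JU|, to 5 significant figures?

14.389

J is at the origin; J and R share the same y with |JR| = 47.1 and R in +x, so R = (47.1, 0). JZ runs at 97.5° with |JZ| = 30.7, so Z = (-4.0072, 30.437). U is determined by |ZU| = 43.6 and |UR| = 39.6 together: it lies at the intersection of circle(Z, 43.6) and circle(R, 39.6). With |ZR| = 59.484, the foot of the radical line on ZR is 32.539 from Z and the perpendicular offset is √(43.6² − 32.539²) = 29.020. Taking the right-of-ZR solution: U = (9.1008, -11.146).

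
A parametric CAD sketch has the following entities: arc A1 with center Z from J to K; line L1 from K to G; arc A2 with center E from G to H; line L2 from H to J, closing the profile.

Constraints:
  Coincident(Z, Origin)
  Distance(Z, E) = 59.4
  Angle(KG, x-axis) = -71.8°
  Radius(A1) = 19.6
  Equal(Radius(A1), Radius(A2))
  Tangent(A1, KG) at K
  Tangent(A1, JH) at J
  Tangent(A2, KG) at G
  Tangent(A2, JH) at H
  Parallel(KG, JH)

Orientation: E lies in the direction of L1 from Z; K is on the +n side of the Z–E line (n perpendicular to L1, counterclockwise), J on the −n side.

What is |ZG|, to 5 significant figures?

62.550

The slot axis is L1's direction at -71.8°, so u = (cos -71.8°, sin -71.8°) = (0.31233, -0.94997) and n = (−sin -71.8°, cos -71.8°) = (0.94997, 0.31233). Z is at the origin and E lies 59.4 along u from Z, so E = 59.4·u = (18.553, -56.428). Tangency of A1 to both parallel lines with radius 19.6 puts K and J at Z ± 19.6·n: K = (18.619, 6.1218), J = (-18.619, -6.1218). Equal radii place G and H the same way about E: G = E + 19.6·n = (37.172, -50.307), H = E − 19.6·n = (-0.066758, -62.550). Then |ZG| = |G − Z| = 62.550.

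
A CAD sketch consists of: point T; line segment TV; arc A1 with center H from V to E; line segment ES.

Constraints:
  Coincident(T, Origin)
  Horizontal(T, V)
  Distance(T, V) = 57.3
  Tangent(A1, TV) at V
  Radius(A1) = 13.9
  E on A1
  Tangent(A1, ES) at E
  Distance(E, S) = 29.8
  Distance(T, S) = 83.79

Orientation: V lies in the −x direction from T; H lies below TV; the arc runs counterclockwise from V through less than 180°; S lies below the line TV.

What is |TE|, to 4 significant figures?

72.51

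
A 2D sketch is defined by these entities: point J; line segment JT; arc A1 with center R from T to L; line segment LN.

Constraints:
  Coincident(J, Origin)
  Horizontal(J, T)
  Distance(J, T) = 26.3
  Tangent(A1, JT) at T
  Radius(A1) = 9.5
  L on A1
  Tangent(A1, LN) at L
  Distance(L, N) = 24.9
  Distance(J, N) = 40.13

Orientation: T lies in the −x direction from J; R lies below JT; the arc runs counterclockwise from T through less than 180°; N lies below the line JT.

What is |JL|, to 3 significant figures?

37.2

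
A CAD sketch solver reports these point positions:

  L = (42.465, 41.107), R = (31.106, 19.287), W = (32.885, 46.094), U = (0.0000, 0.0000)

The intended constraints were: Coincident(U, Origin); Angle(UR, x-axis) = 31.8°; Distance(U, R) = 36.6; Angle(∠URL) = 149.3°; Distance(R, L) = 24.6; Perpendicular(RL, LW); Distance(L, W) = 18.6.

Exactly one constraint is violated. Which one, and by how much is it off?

Distance(L, W) = 18.6 — off by 7.80.

U = (0.00, 0.00) ✓; UR at 31.80° ✓; |UR| = 36.60 ✓; ∠URL = 149.3° ✓; |RL| = 24.60 ✓; ∠(RL, LW) = 90.00° ✓; |LW| = 10.80 ✗.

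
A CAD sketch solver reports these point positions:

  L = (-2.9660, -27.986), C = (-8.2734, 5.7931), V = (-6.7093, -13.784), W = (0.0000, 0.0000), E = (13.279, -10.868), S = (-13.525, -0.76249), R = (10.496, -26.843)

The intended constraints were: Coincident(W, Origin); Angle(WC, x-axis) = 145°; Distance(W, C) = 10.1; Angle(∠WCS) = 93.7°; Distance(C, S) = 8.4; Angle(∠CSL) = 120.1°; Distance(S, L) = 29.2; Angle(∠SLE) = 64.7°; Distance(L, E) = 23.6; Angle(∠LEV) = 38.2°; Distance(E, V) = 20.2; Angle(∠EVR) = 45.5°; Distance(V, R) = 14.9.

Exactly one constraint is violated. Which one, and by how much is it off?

Distance(V, R) = 14.9 — off by 6.70.

W = (0.00, 0.00) ✓; WC at 145.0° ✓; |WC| = 10.10 ✓; ∠WCS = 93.70° ✓; |CS| = 8.400 ✓; ∠CSL = 120.1° ✓; |SL| = 29.20 ✓; ∠SLE = 64.70° ✓; |LE| = 23.60 ✓; ∠LEV = 38.20° ✓; |EV| = 20.20 ✓; ∠EVR = 45.50° ✓; |VR| = 21.60 ✗.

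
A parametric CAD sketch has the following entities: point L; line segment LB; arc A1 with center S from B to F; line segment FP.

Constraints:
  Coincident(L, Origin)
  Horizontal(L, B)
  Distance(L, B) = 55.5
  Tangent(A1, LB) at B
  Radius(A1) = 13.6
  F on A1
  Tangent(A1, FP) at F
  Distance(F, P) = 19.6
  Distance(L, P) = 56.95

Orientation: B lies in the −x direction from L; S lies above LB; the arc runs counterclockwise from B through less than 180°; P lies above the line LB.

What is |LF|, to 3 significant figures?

44.8

Checks: |SF| = 13.60 ✓; ∠(SF, FP) = 90.00° ✓; |FP| = 19.60 ✓; |LP| = 56.95 ✓.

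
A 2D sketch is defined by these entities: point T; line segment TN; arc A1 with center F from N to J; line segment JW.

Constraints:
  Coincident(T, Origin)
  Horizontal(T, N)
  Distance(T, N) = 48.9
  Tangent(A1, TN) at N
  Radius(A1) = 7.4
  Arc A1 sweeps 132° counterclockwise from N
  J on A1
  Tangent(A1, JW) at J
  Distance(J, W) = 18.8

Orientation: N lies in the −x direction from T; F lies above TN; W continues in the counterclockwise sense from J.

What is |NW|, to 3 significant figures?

27.3

T is at the origin; T and N share the same y with |TN| = 48.9 and N on the −x side, so N = (-48.9, 0.00). The tangent condition forces FN to be normal to TN, so F = N + (0, 7.4) = (-48.9, 7.40). On A1, N sits at bearing -90° from F; a 132° counterclockwise sweep puts J at bearing 42°, so J = F + 7.4·(cos 42°, sin 42°) = (-43.4, 12.4). The tangent condition forces FJ to be normal to JW, so JW runs along (−sin 42°, cos 42°); with |JW| = 18.8, W = (-56.0, 26.3). Then |NW| = |W − N| = 27.3.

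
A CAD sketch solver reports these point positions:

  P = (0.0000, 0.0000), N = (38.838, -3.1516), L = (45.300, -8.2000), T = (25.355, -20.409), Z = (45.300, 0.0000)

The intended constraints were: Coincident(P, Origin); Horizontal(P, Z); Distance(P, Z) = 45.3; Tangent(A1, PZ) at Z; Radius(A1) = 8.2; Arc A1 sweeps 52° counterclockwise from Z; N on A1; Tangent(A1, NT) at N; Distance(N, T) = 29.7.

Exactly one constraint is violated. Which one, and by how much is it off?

Distance(N, T) = 29.7 — off by 7.80.

P = (0.00, 0.00) ✓; P.y = 0.00, Z.y = 0.00 ✓; |PZ| = 45.30 ✓; ∠(LZ, ZP) = 90.00° ✓; |LZ| = 8.200 ✓; bearing(L→N) − bearing(L→Z) = 52.00° ✓; |LN| = 8.200 ✓; ∠(LN, NT) = 90.00° ✓; |NT| = 21.90 ✗.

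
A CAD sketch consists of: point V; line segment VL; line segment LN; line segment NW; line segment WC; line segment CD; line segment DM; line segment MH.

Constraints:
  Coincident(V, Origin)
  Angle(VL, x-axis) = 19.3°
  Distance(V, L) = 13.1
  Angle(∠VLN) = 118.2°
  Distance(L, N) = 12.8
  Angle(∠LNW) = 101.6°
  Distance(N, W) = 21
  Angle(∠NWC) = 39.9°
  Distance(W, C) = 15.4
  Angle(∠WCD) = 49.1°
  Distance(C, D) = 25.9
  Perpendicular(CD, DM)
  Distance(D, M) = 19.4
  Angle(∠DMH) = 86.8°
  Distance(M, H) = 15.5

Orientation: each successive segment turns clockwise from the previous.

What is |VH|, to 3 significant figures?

29.4

V is at the origin; VL runs at 19.3° with length 13.1, so L = (12.4, 4.33). ∠VLN = 118.2° gives LN at -42.5° from the x-axis; with |LN| = 12.8, N = (21.8, -4.32). ∠LNW = 101.6° gives NW at -121° from the x-axis; with |NW| = 21.0, W = (11.0, -22.3). ∠NWC = 39.9° gives WC at 99.0° from the x-axis; with |WC| = 15.4, C = (8.61, -7.13). ∠WCD = 49.1° gives CD at -31.9° from the x-axis; with |CD| = 25.9, D = (30.6, -20.8). CD ⟂ DM, so DM runs at -122°; with |DM| = 19.4, M = (20.3, -37.3). ∠DMH = 86.8° gives MH at 145° from the x-axis; with |MH| = 15.5, H = (7.66, -28.4). Then |VH| = |H − V| = 29.4.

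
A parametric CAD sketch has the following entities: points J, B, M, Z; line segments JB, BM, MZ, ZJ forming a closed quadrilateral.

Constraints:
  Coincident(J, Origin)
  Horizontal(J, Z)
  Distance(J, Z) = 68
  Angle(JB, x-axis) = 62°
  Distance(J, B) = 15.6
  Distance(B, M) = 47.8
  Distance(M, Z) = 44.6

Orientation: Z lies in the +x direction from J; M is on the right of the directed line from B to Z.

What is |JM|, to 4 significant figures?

42.13

J is at the origin; J and Z share the same y with |JZ| = 68.0 and Z in +x, so Z = (68.0, 0). JB runs at 62.0° with |JB| = 15.6, so B = (7.324, 13.77). M is determined by |BM| = 47.8 and |MZ| = 44.6 together: it lies at the intersection of circle(B, 47.8) and circle(Z, 44.6). With |BZ| = 62.22, the foot of the radical line on BZ is 33.49 from B and the perpendicular offset is √(47.8² − 33.49²) = 34.11. Taking the right-of-BZ solution: M = (32.43, -26.90).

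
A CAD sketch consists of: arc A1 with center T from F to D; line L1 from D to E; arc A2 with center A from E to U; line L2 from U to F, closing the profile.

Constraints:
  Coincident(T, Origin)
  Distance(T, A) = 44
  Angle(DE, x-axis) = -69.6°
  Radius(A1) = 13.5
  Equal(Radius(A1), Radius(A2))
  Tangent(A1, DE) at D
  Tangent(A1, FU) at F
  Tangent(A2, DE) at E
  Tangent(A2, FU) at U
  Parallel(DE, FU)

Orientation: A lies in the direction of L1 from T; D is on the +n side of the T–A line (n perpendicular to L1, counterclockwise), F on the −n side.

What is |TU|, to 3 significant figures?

46.0

Tangency of A1 to both parallel lines with radius 13.5 puts D and F at T ± 13.5·n: D = (12.7, 4.71), F = (-12.7, -4.71). Equal radii place E and U the same way about A: E = A + 13.5·n = (28.0, -36.5), U = A − 13.5·n = (2.68, -45.9). Then |TU| = |U − T| = 46.0.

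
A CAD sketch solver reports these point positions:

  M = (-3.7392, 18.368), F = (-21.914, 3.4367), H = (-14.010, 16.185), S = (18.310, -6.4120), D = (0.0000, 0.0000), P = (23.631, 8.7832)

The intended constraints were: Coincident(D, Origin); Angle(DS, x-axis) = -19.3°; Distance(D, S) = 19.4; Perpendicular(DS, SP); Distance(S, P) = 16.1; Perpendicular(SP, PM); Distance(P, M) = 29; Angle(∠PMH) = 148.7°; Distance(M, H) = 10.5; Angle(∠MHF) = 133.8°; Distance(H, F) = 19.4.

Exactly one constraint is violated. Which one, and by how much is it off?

Distance(H, F) = 19.4 — off by 4.40.

D = (0.00, 0.00) ✓; DS at -19.30° ✓; |DS| = 19.40 ✓; ∠(DS, SP) = 90.00° ✓; |SP| = 16.10 ✓; ∠(SP, PM) = 90.00° ✓; |PM| = 29.00 ✓; ∠PMH = 148.7° ✓; |MH| = 10.50 ✓; ∠MHF = 133.8° ✓; |HF| = 15.00 ✗.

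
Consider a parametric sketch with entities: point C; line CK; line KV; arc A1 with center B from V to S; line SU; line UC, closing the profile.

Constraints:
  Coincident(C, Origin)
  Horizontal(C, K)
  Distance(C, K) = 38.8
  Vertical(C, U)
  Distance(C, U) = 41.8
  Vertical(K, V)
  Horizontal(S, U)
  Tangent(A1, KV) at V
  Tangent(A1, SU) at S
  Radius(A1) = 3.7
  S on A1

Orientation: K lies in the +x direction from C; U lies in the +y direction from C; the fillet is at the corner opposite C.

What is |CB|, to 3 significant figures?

51.8

CU is vertical with |CU| = 41.8 and U on the +y side, so U = (0.00, 41.8). The virtual corner opposite C is at (38.8, 41.8). A1 meets KV tangentially, so BV is at right angles to KV and the tangent condition forces BS to be normal to SU, with radius 3.7, so the center B sits 3.7 in from both sides at B = (35.1, 38.1). Then |CB| = |B − C| = 51.8.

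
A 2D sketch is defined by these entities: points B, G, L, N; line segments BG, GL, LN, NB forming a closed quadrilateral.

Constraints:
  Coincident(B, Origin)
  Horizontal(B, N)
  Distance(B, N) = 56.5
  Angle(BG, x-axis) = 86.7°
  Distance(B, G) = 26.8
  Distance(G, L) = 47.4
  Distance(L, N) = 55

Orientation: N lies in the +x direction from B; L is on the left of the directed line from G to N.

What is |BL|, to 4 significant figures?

66.94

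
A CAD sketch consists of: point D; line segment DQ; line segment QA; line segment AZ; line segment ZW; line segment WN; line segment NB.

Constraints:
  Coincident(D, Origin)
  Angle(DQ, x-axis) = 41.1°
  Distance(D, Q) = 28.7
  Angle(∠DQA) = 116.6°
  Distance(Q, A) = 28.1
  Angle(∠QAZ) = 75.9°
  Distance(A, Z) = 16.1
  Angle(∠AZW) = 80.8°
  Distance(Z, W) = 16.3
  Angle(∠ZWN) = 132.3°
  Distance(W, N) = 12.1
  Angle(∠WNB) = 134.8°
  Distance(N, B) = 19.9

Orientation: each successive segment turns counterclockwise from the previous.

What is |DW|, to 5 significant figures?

27.543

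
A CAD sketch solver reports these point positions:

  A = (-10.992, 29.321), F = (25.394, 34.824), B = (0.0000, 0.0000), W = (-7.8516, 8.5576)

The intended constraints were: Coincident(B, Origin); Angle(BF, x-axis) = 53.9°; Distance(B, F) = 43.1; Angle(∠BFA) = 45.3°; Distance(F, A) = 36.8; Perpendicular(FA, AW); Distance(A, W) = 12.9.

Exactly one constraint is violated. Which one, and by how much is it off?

Distance(A, W) = 12.9 — off by 8.10.

B = (0.00, 0.00) ✓; BF at 53.90° ✓; |BF| = 43.10 ✓; ∠BFA = 45.30° ✓; |FA| = 36.80 ✓; ∠(FA, AW) = 90.00° ✓; |AW| = 21.00 ✗.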